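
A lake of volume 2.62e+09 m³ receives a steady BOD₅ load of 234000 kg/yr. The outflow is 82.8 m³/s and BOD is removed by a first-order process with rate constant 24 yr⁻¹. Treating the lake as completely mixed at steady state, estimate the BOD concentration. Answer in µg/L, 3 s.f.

3.57 µg/L

Outflow Q = 82.8 m³/s × 3.156e+07 s/yr = 2.613e+09 m³/yr.
Steady-state CSTR mass balance: W = Q·C + k·V·C, so C = W/(Q + kV).
Q + kV = 2.613e+09 + 24·2.62e+09 = 6.549e+10 m³/yr.
C = 234000/6.549e+10 = 3.573e-06 kg/m³ = 0.003573 mg/L = 3.573 µg/L.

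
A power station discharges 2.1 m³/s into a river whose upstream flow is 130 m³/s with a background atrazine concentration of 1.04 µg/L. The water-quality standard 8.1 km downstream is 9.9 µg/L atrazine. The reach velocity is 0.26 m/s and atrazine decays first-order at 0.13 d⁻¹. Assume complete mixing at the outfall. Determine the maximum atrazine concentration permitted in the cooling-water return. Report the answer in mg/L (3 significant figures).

1.04 µg/L = 0.00104 mg/L.
9.9 µg/L = 0.0099 mg/L.
Travel time to the compliance point: t = 8100/0.26 = 3.115e+04 s = 0.3606 d; decay factor exp(−0.13·0.3606) = 0.9542.
So the concentration just after mixing may be at most 0.0099/0.9542 = 0.01038 mg/L.
Mass balance: 0.01038·132.1 = 2.1·Cₑ + 130·0.00104.
Cₑ = (1.371 − 0.1352) / 2.1 = 0.5883 mg/L.

0.588 mg/L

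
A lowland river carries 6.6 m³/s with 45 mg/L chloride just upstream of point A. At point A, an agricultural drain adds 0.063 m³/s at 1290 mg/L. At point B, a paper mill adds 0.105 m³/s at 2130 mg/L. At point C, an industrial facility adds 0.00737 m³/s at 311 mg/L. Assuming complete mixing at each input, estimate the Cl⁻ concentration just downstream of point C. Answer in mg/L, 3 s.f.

89.2 mg/L

After input A: C = (6.6·45 + 0.063·1290) / 6.663 = 56.77 mg/L.
After input B: C = (6.663·56.77 + 0.105·2130) / 6.768 = 88.94 mg/L.
After input C: C = (6.768·88.94 + 0.00737·311) / 6.775 = 89.18 mg/L.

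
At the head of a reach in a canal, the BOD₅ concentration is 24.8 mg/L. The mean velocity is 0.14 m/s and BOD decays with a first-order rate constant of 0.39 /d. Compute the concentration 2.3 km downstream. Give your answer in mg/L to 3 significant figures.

Travel time t = 2.3 km / 0.14 m/s = 2300/0.14 = 1.643e+04 s = 0.1901 d.
First-order decay: C = 24.8·exp(−0.39·0.1901) = 24.8·0.9285 = 23.03 mg/L.

23.0 mg/L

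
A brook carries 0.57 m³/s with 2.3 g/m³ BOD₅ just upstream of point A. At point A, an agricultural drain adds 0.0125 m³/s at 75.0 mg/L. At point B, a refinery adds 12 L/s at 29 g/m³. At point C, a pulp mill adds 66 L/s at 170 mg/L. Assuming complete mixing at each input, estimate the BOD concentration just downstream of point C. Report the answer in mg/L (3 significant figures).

After input A: C = (0.57·2.3 + 0.0125·75) / 0.5825 = 3.86 mg/L.
12 L/s = 0.012 m³/s.
After input B: C = (0.5825·3.86 + 0.012·29) / 0.5945 = 4.368 mg/L.
66 L/s = 0.066 m³/s.
After input C: C = (0.5945·4.368 + 0.066·170) / 0.6605 = 20.92 mg/L.

20.9 mg/L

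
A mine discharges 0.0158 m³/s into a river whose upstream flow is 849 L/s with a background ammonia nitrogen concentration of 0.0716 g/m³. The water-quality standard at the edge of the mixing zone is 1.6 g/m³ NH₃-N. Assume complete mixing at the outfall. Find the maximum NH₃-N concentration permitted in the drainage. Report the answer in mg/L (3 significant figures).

83.7 mg/L

849 L/s = 0.849 m³/s.
Mass balance: 1.6·0.8648 = 0.0158·Cₑ + 0.849·0.0716.
Cₑ = (1.384 − 0.06079) / 0.0158 = 83.73 mg/L.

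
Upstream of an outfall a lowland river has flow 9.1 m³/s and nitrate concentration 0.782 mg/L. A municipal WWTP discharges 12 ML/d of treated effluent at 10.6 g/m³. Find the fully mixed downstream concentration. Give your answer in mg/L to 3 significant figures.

0.930 mg/L

12 ML/d = 0.1389 m³/s.
Flow-weighted mixing gives C = (0.1389·10.6 + 9.1·0.782) / (0.1389 + 9.1) = 8.588/9.239 = 0.9296 mg/L.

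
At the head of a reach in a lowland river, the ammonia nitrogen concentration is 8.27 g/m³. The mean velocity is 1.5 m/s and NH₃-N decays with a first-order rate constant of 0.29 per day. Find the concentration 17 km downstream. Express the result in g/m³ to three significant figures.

7.96 g/m³

Travel time t = 17 km / 1.5 m/s = 1.7e+04/1.5 = 1.133e+04 s = 0.1312 d.
First-order decay: C = 8.27·exp(−0.29·0.1312) = 8.27·0.9627 = 7.961 g/m³.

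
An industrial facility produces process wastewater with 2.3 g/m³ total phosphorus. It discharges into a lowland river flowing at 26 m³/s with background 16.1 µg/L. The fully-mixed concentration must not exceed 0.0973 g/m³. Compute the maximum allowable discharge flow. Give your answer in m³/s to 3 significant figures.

0.958 m³/s

16.1 µg/L = 0.0161 mg/L.
Mass balance at complete mixing: C_std·(Q_w + Q_r) = Q_w·C_e + Q_r·C_b.
Rearranging, Q_w = Q_r·(C_std − C_b)/(C_e − C_std) = 26·(0.0973 − 0.0161) / (2.3 − 0.0973) = 0.9585 m³/s.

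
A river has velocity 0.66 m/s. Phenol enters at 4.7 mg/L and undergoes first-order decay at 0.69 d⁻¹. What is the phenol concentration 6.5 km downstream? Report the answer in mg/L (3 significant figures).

Travel time t = 6.5 km / 0.66 m/s = 6500/0.66 = 9848 s = 0.114 d.
First-order decay: C = 4.7·exp(−0.69·0.114) = 4.7·0.9244 = 4.345 mg/L.

4.34 mg/L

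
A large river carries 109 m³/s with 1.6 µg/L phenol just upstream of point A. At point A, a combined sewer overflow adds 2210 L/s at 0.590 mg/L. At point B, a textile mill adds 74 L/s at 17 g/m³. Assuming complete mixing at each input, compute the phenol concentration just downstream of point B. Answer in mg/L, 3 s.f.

1.6 µg/L = 0.0016 mg/L.
2210 L/s = 2.21 m³/s.
After input A: C = (109·0.0016 + 2.21·0.59) / 111.2 = 0.01329 mg/L.
74 L/s = 0.074 m³/s.
After input B: C = (111.2·0.01329 + 0.074·17) / 111.3 = 0.02459 mg/L.

0.0246 mg/L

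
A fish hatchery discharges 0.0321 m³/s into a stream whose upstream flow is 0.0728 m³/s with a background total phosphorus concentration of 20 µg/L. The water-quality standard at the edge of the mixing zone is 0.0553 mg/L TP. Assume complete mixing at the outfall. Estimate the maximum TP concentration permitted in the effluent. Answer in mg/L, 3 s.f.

0.135 mg/L

20 µg/L = 0.02 mg/L.
Mass balance: 0.0553·0.1049 = 0.0321·Cₑ + 0.0728·0.02.
Cₑ = (0.005801 − 0.001456) / 0.0321 = 0.1354 mg/L.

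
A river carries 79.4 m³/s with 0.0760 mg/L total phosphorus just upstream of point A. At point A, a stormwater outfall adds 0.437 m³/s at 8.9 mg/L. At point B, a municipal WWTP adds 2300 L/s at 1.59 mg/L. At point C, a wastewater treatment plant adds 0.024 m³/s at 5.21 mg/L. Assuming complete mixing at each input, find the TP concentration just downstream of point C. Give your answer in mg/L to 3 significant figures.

After input A: C = (79.4·0.076 + 0.437·8.9) / 79.84 = 0.1243 mg/L.
2300 L/s = 2.3 m³/s.
After input B: C = (79.84·0.1243 + 2.3·1.59) / 82.14 = 0.1653 mg/L.
After input C: C = (82.14·0.1653 + 0.024·5.21) / 82.16 = 0.1668 mg/L.

0.167 mg/L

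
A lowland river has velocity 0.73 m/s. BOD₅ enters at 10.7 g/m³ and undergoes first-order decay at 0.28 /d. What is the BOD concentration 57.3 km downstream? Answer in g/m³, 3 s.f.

Travel time t = 57.3 km / 0.73 m/s = 5.73e+04/0.73 = 7.849e+04 s = 0.9085 d.
First-order decay: C = 10.7·exp(−0.28·0.9085) = 10.7·0.7754 = 8.297 g/m³.

8.30 g/m³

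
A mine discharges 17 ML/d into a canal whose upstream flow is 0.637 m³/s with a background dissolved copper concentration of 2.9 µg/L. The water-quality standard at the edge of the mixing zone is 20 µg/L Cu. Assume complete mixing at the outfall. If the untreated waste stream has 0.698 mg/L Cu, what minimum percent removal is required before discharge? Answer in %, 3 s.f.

89.2 %

17 ML/d = 0.1968 m³/s.
2.9 µg/L = 0.0029 mg/L.
20 µg/L = 0.02 mg/L.
Mass balance: 0.02·0.8338 = 0.1968·Cₑ + 0.637·0.0029.
Cₑ = (0.01668 − 0.001847) / 0.1968 = 0.07536 mg/L.
Required removal = 1 − 0.07536/0.698 = 89.2 %.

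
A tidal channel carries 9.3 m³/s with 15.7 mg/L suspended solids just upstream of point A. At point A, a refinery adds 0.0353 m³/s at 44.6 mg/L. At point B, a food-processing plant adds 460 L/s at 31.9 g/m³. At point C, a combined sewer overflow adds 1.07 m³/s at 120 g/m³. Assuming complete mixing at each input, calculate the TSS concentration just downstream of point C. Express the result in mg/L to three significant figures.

26.8 mg/L

After input A: C = (9.3·15.7 + 0.0353·44.6) / 9.335 = 15.81 mg/L.
460 L/s = 0.46 m³/s.
After input B: C = (9.335·15.81 + 0.46·31.9) / 9.795 = 16.56 mg/L.
After input C: C = (9.795·16.56 + 1.07·120) / 10.87 = 26.75 mg/L.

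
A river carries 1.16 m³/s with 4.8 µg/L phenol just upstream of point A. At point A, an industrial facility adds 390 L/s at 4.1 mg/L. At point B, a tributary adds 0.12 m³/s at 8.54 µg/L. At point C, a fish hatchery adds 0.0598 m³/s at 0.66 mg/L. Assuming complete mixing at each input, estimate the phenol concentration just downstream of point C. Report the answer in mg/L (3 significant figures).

0.951 mg/L

4.8 µg/L = 0.0048 mg/L.
390 L/s = 0.39 m³/s.
After input A: C = (1.16·0.0048 + 0.39·4.1) / 1.55 = 1.035 mg/L.
8.54 µg/L = 0.00854 mg/L.
After input B: C = (1.55·1.035 + 0.12·0.00854) / 1.67 = 0.9614 mg/L.
After input C: C = (1.67·0.9614 + 0.0598·0.66) / 1.73 = 0.951 mg/L.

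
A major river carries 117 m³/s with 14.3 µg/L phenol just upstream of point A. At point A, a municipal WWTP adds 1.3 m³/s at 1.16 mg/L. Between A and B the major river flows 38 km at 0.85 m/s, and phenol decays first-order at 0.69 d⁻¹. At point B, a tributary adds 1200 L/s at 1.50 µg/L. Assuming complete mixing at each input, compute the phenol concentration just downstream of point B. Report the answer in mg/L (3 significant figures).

14.3 µg/L = 0.0143 mg/L.
After input A: C = (117·0.0143 + 1.3·1.16) / 118.3 = 0.02689 mg/L.
Over the 38 km reach to input B (t = 4.471e+04 s = 0.5174 d), decay gives C = 0.02689·exp(−0.69·0.5174) = 0.01882 mg/L.
1200 L/s = 1.2 m³/s.
1.50 µg/L = 0.0015 mg/L.
After input B: C = (118.3·0.01882 + 1.2·0.0015) / 119.5 = 0.01864 mg/L.

0.0186 mg/L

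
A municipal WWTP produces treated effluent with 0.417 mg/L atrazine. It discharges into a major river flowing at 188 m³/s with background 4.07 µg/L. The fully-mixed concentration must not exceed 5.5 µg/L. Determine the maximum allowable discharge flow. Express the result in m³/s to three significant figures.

4.07 µg/L = 0.00407 mg/L.
5.5 µg/L = 0.0055 mg/L.
Mass balance at complete mixing: C_std·(Q_w + Q_r) = Q_w·C_e + Q_r·C_b.
Rearranging, Q_w = Q_r·(C_std − C_b)/(C_e − C_std) = 188·(0.0055 − 0.00407) / (0.417 − 0.0055) = 0.6533 m³/s.

0.653 m³/s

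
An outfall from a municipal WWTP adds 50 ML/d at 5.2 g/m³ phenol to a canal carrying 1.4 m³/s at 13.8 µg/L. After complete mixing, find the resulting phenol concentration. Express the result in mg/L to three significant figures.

50 ML/d = 0.5787 m³/s.
13.8 µg/L = 0.0138 mg/L.
Conservation of mass across the mixing zone: C = (0.5787·5.2 + 1.4·0.0138) / (0.5787 + 1.4) = 3.029/1.979 = 1.531 mg/L.

1.53 mg/L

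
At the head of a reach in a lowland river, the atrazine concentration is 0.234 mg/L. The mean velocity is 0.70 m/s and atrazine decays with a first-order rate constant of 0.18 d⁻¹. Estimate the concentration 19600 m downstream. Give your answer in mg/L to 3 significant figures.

Travel time t = 19600 m / 0.70 m/s = 1.96e+04/0.70 = 2.8e+04 s = 0.3241 d.
First-order decay: C = 0.234·exp(−0.18·0.3241) = 0.234·0.9433 = 0.2207 mg/L.

0.221 mg/L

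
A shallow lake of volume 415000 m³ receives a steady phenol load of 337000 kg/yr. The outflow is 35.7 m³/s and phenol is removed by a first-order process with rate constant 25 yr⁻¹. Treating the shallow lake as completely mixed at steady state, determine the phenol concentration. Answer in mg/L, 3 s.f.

0.296 mg/L

Outflow Q = 35.7 m³/s × 3.156e+07 s/yr = 1.127e+09 m³/yr.
Steady-state CSTR mass balance: W = Q·C + k·V·C, so C = W/(Q + kV).
Q + kV = 1.127e+09 + 25·415000 = 1.137e+09 m³/yr.
C = 337000/1.137e+09 = 0.0002964 kg/m³ = 0.2964 mg/L.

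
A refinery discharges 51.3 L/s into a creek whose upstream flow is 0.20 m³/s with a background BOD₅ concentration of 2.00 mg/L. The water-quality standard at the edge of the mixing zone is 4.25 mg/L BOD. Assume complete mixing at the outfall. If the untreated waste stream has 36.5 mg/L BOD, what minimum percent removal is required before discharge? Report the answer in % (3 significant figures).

51.3 L/s = 0.0513 m³/s.
Mass balance: 4.25·0.2513 = 0.0513·Cₑ + 0.2·2.
Cₑ = (1.068 − 0.4) / 0.0513 = 13.02 mg/L.
Required removal = 1 − 13.02/36.5 = 64.32 %.

64.3 %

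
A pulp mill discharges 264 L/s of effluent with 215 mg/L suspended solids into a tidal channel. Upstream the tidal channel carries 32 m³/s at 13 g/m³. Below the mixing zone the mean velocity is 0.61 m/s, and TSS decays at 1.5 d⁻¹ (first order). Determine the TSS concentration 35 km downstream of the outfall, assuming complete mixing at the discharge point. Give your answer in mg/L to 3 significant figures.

264 L/s = 0.264 m³/s.
After complete mixing, C₀ = (0.264·215 + 32·13) / 32.26 = 14.65 mg/L.
Travel time t = 3.5e+04 m / 0.61 m/s = 5.738e+04 s = 0.6641 d.
C = 14.65·exp(−1.5·0.6641) = 14.65·0.3693 = 5.411 mg/L.

5.41 mg/L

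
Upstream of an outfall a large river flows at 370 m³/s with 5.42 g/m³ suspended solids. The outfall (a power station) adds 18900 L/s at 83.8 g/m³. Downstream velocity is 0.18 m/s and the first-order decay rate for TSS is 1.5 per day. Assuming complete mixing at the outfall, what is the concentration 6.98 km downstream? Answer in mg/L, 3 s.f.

18900 L/s = 18.9 m³/s.
After complete mixing, C₀ = (18.9·83.8 + 370·5.42) / 388.9 = 9.229 mg/L.
Travel time t = 6980 m / 0.18 m/s = 3.878e+04 s = 0.4488 d.
C = 9.229·exp(−1.5·0.4488) = 9.229·0.5101 = 4.707 mg/L.

4.71 mg/L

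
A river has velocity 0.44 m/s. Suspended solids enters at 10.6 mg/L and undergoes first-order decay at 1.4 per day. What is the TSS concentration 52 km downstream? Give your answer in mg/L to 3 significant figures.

Travel time t = 52 km / 0.44 m/s = 5.2e+04/0.44 = 1.182e+05 s = 1.368 d.
First-order decay: C = 10.6·exp(−1.4·1.368) = 10.6·0.1473 = 1.562 mg/L.

1.56 mg/L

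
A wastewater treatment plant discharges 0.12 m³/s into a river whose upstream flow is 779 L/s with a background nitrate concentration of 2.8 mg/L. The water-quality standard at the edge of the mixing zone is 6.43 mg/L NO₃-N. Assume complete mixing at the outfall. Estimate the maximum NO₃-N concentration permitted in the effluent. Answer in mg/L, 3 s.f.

779 L/s = 0.779 m³/s.
Mass balance: 6.43·0.899 = 0.12·Cₑ + 0.779·2.8.
Cₑ = (5.781 − 2.181) / 0.12 = 29.99 mg/L.

30.0 mg/L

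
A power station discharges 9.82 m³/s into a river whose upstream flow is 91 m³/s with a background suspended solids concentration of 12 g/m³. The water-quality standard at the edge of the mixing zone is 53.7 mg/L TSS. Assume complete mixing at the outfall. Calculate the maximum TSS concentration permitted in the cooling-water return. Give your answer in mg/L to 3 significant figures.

Mass balance: 53.7·100.8 = 9.82·Cₑ + 91·12.
Cₑ = (5414 − 1092) / 9.82 = 440.1 mg/L.

440 mg/L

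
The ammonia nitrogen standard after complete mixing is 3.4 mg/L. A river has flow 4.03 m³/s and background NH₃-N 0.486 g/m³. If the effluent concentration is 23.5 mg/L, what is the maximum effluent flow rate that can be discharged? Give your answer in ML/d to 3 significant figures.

Mass balance at complete mixing: C_std·(Q_w + Q_r) = Q_w·C_e + Q_r·C_b.
Rearranging, Q_w = Q_r·(C_std − C_b)/(C_e − C_std) = 4.03·(3.4 − 0.486) / (23.5 − 3.4) = 0.5842 m³/s.
= 50.48 ML/d.

50.5 ML/d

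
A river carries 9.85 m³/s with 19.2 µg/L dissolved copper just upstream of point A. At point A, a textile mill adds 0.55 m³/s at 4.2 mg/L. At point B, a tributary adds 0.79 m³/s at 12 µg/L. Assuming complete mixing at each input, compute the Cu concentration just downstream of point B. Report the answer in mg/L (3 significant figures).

19.2 µg/L = 0.0192 mg/L.
After input A: C = (9.85·0.0192 + 0.55·4.2) / 10.4 = 0.2403 mg/L.
12 µg/L = 0.012 mg/L.
After input B: C = (10.4·0.2403 + 0.79·0.012) / 11.19 = 0.2242 mg/L.

0.224 mg/L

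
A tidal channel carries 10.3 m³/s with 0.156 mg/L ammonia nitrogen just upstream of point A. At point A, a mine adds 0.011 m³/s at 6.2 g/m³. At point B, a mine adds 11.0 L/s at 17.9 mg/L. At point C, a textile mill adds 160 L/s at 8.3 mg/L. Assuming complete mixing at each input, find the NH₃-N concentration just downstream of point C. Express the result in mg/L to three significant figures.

After input A: C = (10.3·0.156 + 0.011·6.2) / 10.31 = 0.1624 mg/L.
11.0 L/s = 0.011 m³/s.
After input B: C = (10.31·0.1624 + 0.011·17.9) / 10.32 = 0.1814 mg/L.
160 L/s = 0.16 m³/s.
After input C: C = (10.32·0.1814 + 0.16·8.3) / 10.48 = 0.3053 mg/L.

0.305 mg/L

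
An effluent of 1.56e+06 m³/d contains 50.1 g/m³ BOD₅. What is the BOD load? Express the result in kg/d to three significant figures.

1.56e+06 m³/d = 18.06 m³/s.
Mass flux = Q·C = 18.06 m³/s × 50.1 g/m³ = 904.6 g/s.
= 904.6 g/s × 86.4 = 7.816e+04 kg/d.

78200 kg/d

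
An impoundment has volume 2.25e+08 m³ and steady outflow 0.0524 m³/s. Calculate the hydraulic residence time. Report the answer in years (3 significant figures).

Q = 0.0524 m³/s × 3.156e+07 s/yr = 1.654e+06 m³/yr.
Hydraulic residence time τ = V/Q = 2.25e+08/1.654e+06 = 136.1 yr.

136 yr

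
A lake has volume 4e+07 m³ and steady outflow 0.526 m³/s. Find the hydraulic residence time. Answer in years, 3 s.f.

Q = 0.526 m³/s × 3.156e+07 s/yr = 1.66e+07 m³/yr.
Hydraulic residence time τ = V/Q = 4e+07/1.66e+07 = 2.41 yr.

2.41 yr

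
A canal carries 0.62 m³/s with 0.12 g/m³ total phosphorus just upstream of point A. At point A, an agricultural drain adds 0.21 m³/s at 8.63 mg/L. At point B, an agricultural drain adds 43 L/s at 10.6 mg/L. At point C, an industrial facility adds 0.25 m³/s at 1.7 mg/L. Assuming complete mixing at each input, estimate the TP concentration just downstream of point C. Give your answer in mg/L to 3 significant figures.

After input A: C = (0.62·0.12 + 0.21·8.63) / 0.83 = 2.273 mg/L.
43 L/s = 0.043 m³/s.
After input B: C = (0.83·2.273 + 0.043·10.6) / 0.873 = 2.683 mg/L.
After input C: C = (0.873·2.683 + 0.25·1.7) / 1.123 = 2.464 mg/L.

2.46 mg/L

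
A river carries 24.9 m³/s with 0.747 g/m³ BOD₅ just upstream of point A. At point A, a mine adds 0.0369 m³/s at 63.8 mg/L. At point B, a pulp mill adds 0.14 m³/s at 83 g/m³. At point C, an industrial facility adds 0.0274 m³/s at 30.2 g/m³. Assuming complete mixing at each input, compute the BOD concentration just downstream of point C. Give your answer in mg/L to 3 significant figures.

After input A: C = (24.9·0.747 + 0.0369·63.8) / 24.94 = 0.8403 mg/L.
After input B: C = (24.94·0.8403 + 0.14·83) / 25.08 = 1.299 mg/L.
After input C: C = (25.08·1.299 + 0.0274·30.2) / 25.1 = 1.331 mg/L.

1.33 mg/L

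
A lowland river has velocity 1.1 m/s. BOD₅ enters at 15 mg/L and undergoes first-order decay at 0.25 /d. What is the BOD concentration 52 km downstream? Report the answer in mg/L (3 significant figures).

13.1 mg/L

Travel time t = 52 km / 1.1 m/s = 5.2e+04/1.1 = 4.727e+04 s = 0.5471 d.
First-order decay: C = 15·exp(−0.25·0.5471) = 15·0.8722 = 13.08 mg/L.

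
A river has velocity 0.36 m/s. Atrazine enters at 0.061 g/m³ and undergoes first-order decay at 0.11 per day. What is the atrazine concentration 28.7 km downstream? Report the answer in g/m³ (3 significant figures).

Travel time t = 28.7 km / 0.36 m/s = 2.87e+04/0.36 = 7.972e+04 s = 0.9227 d.
First-order decay: C = 0.061·exp(−0.11·0.9227) = 0.061·0.9035 = 0.05511 g/m³.

0.0551 g/m³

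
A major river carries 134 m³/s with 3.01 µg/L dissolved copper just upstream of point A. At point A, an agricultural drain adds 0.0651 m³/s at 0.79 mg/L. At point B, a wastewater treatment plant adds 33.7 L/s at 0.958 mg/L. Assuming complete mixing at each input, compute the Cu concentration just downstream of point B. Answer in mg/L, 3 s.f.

3.01 µg/L = 0.00301 mg/L.
After input A: C = (134·0.00301 + 0.0651·0.79) / 134.1 = 0.003392 mg/L.
33.7 L/s = 0.0337 m³/s.
After input B: C = (134.1·0.003392 + 0.0337·0.958) / 134.1 = 0.003632 mg/L.

0.00363 mg/L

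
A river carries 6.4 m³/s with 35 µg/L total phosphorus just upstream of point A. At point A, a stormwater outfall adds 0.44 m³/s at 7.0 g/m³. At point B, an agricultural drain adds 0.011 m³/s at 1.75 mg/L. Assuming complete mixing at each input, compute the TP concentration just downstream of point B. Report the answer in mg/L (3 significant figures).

35 µg/L = 0.035 mg/L.
After input A: C = (6.4·0.035 + 0.44·7) / 6.84 = 0.483 mg/L.
After input B: C = (6.84·0.483 + 0.011·1.75) / 6.851 = 0.4851 mg/L.

0.485 mg/L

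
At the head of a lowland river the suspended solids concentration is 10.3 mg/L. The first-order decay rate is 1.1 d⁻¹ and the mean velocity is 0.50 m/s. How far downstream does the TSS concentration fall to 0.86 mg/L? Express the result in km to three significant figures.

97.5 km

From C = C₀·e^(−kt), t = ln(C₀/C)/k = ln(10.3/0.86)/1.1 = 2.483/1.1 = 2.257 d.
Distance = v·t = 0.50 m/s × 1.95e+05 s = 9.751e+04 m = 97.51 km.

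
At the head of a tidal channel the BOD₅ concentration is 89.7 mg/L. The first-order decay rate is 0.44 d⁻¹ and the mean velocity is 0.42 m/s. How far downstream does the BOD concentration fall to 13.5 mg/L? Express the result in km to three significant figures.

156 km

From C = C₀·e^(−kt), t = ln(C₀/C)/k = ln(89.7/13.5)/0.44 = 1.894/0.44 = 4.304 d.
Distance = v·t = 0.42 m/s × 3.719e+05 s = 1.562e+05 m = 156.2 km.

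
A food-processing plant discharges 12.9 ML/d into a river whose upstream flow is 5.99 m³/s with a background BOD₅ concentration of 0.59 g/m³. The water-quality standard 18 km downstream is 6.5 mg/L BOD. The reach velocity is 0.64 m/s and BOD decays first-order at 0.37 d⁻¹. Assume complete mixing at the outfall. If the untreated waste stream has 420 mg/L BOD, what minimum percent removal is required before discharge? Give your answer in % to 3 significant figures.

12.9 ML/d = 0.1493 m³/s.
Travel time to the compliance point: t = 1.8e+04/0.64 = 2.812e+04 s = 0.3255 d; decay factor exp(−0.37·0.3255) = 0.8865.
So the concentration just after mixing may be at most 6.5/0.8865 = 7.332 mg/L.
Mass balance: 7.332·6.139 = 0.1493·Cₑ + 5.99·0.59.
Cₑ = (45.01 − 3.534) / 0.1493 = 277.8 mg/L.
Required removal = 1 − 277.8/420 = 33.85 %.

33.9 %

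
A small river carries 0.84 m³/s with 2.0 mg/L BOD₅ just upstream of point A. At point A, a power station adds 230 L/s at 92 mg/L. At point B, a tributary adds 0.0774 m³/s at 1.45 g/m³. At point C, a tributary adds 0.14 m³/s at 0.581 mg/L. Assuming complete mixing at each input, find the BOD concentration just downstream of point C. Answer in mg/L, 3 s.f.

17.9 mg/L

230 L/s = 0.23 m³/s.
After input A: C = (0.84·2 + 0.23·92) / 1.07 = 21.35 mg/L.
After input B: C = (1.07·21.35 + 0.0774·1.45) / 1.147 = 20 mg/L.
After input C: C = (1.147·20 + 0.14·0.581) / 1.287 = 17.89 mg/L.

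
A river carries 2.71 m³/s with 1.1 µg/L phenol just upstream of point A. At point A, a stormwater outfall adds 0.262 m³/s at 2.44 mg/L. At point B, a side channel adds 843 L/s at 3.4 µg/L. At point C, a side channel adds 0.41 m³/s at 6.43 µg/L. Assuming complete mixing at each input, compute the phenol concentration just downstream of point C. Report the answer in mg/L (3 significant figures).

0.153 mg/L

1.1 µg/L = 0.0011 mg/L.
After input A: C = (2.71·0.0011 + 0.262·2.44) / 2.972 = 0.2161 mg/L.
843 L/s = 0.843 m³/s.
3.4 µg/L = 0.0034 mg/L.
After input B: C = (2.972·0.2161 + 0.843·0.0034) / 3.815 = 0.1691 mg/L.
6.43 µg/L = 0.00643 mg/L.
After input C: C = (3.815·0.1691 + 0.41·0.00643) / 4.225 = 0.1533 mg/L.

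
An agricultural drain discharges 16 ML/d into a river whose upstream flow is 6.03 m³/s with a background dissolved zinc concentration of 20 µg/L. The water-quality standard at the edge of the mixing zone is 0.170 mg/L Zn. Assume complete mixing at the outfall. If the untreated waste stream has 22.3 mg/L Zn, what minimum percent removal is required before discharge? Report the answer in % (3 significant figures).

16 ML/d = 0.1852 m³/s.
20 µg/L = 0.02 mg/L.
Mass balance: 0.17·6.215 = 0.1852·Cₑ + 6.03·0.02.
Cₑ = (1.057 − 0.1206) / 0.1852 = 5.054 mg/L.
Required removal = 1 − 5.054/22.3 = 77.33 %.

77.3 %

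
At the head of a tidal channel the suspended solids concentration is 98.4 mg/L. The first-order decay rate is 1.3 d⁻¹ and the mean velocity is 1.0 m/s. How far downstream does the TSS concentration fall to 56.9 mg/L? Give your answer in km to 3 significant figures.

From C = C₀·e^(−kt), t = ln(C₀/C)/k = ln(98.4/56.9)/1.3 = 0.5477/1.3 = 0.4213 d.
Distance = v·t = 1.0 m/s × 3.64e+04 s = 3.64e+04 m = 36.4 km.

36.4 km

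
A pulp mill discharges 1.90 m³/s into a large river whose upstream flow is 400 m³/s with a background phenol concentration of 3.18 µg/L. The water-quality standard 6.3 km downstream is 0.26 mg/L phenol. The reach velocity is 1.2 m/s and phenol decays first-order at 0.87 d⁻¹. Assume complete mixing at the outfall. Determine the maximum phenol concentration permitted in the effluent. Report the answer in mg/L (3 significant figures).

57.3 mg/L

3.18 µg/L = 0.00318 mg/L.
Travel time to the compliance point: t = 6300/1.2 = 5250 s = 0.06076 d; decay factor exp(−0.87·0.06076) = 0.9485.
So the concentration just after mixing may be at most 0.26/0.9485 = 0.2741 mg/L.
Mass balance: 0.2741·401.9 = 1.9·Cₑ + 400·0.00318.
Cₑ = (110.2 − 1.272) / 1.9 = 57.31 mg/L.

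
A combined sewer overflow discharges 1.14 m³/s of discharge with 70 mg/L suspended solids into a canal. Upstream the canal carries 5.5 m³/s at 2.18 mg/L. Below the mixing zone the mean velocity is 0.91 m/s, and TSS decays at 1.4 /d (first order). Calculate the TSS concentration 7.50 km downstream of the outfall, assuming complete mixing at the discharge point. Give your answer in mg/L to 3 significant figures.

12.1 mg/L

After complete mixing, C₀ = (1.14·70 + 5.5·2.18) / 6.64 = 13.82 mg/L.
Travel time t = 7500 m / 0.91 m/s = 8242 s = 0.09539 d.
C = 13.82·exp(−1.4·0.09539) = 13.82·0.875 = 12.1 mg/L.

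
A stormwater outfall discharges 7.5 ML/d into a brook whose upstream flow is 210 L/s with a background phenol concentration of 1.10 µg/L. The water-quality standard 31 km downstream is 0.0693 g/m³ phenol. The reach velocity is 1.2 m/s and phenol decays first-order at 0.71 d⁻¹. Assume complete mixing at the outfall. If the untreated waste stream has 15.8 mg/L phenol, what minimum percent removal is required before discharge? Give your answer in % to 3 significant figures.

98.2 %

7.5 ML/d = 0.08681 m³/s.
210 L/s = 0.21 m³/s.
1.10 µg/L = 0.0011 mg/L.
Travel time to the compliance point: t = 3.1e+04/1.2 = 2.583e+04 s = 0.299 d; decay factor exp(−0.71·0.299) = 0.8087.
So the concentration just after mixing may be at most 0.0693/0.8087 = 0.08569 mg/L.
Mass balance: 0.08569·0.2968 = 0.08681·Cₑ + 0.21·0.0011.
Cₑ = (0.02543 − 0.000231) / 0.08681 = 0.2903 mg/L.
Required removal = 1 − 0.2903/15.8 = 98.16 %.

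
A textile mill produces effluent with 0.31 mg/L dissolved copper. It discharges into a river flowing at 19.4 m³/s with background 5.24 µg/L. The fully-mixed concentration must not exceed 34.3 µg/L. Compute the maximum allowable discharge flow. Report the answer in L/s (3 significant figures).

2040 L/s

5.24 µg/L = 0.00524 mg/L.
34.3 µg/L = 0.0343 mg/L.
Mass balance at complete mixing: C_std·(Q_w + Q_r) = Q_w·C_e + Q_r·C_b.
Rearranging, Q_w = Q_r·(C_std − C_b)/(C_e − C_std) = 19.4·(0.0343 − 0.00524) / (0.31 − 0.0343) = 2.045 m³/s.
= 2045 L/s.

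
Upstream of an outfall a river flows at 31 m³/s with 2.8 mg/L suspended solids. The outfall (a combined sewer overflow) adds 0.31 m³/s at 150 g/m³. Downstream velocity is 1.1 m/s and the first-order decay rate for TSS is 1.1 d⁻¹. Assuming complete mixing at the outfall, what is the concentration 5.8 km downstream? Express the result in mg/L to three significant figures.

3.98 mg/L

After complete mixing, C₀ = (0.31·150 + 31·2.8) / 31.31 = 4.257 mg/L.
Travel time t = 5800 m / 1.1 m/s = 5273 s = 0.06103 d.
C = 4.257·exp(−1.1·0.06103) = 4.257·0.9351 = 3.981 mg/L.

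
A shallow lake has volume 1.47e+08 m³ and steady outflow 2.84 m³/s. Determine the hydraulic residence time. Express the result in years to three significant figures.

Q = 2.84 m³/s × 3.156e+07 s/yr = 8.962e+07 m³/yr.
Hydraulic residence time τ = V/Q = 1.47e+08/8.962e+07 = 1.64 yr.

1.64 yr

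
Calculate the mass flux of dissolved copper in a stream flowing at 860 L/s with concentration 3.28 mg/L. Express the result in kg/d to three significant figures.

860 L/s = 0.86 m³/s.
Mass flux = Q·C = 0.86 m³/s × 3.28 g/m³ = 2.821 g/s.
= 2.821 g/s × 86.4 = 243.7 kg/d.

244 kg/d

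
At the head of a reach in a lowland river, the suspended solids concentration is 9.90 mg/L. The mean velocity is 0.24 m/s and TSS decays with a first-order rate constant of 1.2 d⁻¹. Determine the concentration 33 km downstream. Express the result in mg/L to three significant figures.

1.47 mg/L

Travel time t = 33 km / 0.24 m/s = 3.3e+04/0.24 = 1.375e+05 s = 1.591 d.
First-order decay: C = 9.90·exp(−1.2·1.591) = 9.90·0.1481 = 1.466 mg/L.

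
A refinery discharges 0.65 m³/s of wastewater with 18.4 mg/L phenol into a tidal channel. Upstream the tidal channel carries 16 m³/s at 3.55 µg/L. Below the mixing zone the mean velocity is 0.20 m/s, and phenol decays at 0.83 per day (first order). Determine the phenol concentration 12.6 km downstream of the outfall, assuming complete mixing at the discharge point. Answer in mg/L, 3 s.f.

0.394 mg/L

3.55 µg/L = 0.00355 mg/L.
After complete mixing, C₀ = (0.65·18.4 + 16·0.00355) / 16.65 = 0.7217 mg/L.
Travel time t = 1.26e+04 m / 0.20 m/s = 6.3e+04 s = 0.7292 d.
C = 0.7217·exp(−0.83·0.7292) = 0.7217·0.546 = 0.394 mg/L.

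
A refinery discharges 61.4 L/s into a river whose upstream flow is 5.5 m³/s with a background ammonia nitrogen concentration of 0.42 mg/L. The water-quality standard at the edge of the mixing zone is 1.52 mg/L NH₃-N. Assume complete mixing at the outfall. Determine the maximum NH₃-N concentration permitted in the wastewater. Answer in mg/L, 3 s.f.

61.4 L/s = 0.0614 m³/s.
Mass balance: 1.52·5.561 = 0.0614·Cₑ + 5.5·0.42.
Cₑ = (8.453 − 2.31) / 0.0614 = 100.1 mg/L.

100 mg/L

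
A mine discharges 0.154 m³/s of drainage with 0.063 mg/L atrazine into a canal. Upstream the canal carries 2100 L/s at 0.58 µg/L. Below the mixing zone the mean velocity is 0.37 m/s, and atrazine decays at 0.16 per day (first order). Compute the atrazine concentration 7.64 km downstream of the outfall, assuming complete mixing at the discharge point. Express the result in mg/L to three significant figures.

0.00466 mg/L

2100 L/s = 2.1 m³/s.
0.58 µg/L = 0.00058 mg/L.
After complete mixing, C₀ = (0.154·0.063 + 2.1·0.00058) / 2.254 = 0.004845 mg/L.
Travel time t = 7640 m / 0.37 m/s = 2.065e+04 s = 0.239 d.
C = 0.004845·exp(−0.16·0.239) = 0.004845·0.9625 = 0.004663 mg/L.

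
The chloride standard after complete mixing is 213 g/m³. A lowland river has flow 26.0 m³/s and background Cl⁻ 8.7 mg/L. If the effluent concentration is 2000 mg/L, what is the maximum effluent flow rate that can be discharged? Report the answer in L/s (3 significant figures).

2970 L/s

Mass balance at complete mixing: C_std·(Q_w + Q_r) = Q_w·C_e + Q_r·C_b.
Rearranging, Q_w = Q_r·(C_std − C_b)/(C_e − C_std) = 26.0·(213 − 8.7) / (2000 − 213) = 2.972 m³/s.
= 2972 L/s.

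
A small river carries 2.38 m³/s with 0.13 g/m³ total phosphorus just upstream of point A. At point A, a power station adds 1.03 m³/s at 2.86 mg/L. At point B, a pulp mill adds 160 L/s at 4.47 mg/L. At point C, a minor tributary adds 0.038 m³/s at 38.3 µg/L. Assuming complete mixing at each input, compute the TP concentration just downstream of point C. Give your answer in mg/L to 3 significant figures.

After input A: C = (2.38·0.13 + 1.03·2.86) / 3.41 = 0.9546 mg/L.
160 L/s = 0.16 m³/s.
After input B: C = (3.41·0.9546 + 0.16·4.47) / 3.57 = 1.112 mg/L.
38.3 µg/L = 0.0383 mg/L.
After input C: C = (3.57·1.112 + 0.038·0.0383) / 3.608 = 1.101 mg/L.

1.10 mg/L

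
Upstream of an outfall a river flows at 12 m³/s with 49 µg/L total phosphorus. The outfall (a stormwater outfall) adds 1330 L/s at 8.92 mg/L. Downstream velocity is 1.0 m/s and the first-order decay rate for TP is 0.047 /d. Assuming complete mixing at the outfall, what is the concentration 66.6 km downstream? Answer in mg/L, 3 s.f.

1330 L/s = 1.33 m³/s.
49 µg/L = 0.049 mg/L.
After complete mixing, C₀ = (1.33·8.92 + 12·0.049) / 13.33 = 0.9341 mg/L.
Travel time t = 6.66e+04 m / 1.0 m/s = 6.66e+04 s = 0.7708 d.
C = 0.9341·exp(−0.047·0.7708) = 0.9341·0.9644 = 0.9009 mg/L.

0.901 mg/L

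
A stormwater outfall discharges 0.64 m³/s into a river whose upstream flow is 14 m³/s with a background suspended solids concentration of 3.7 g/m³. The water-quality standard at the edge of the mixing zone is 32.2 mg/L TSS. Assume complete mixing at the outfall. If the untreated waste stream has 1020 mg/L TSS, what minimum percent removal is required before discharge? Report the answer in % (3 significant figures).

Mass balance: 32.2·14.64 = 0.64·Cₑ + 14·3.7.
Cₑ = (471.4 − 51.8) / 0.64 = 655.6 mg/L.
Required removal = 1 − 655.6/1020 = 35.72 %.

35.7 %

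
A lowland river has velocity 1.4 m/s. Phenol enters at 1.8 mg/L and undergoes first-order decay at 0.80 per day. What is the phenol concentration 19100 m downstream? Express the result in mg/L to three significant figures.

Travel time t = 19100 m / 1.4 m/s = 1.91e+04/1.4 = 1.364e+04 s = 0.1579 d.
First-order decay: C = 1.8·exp(−0.80·0.1579) = 1.8·0.8813 = 1.586 mg/L.

1.59 mg/L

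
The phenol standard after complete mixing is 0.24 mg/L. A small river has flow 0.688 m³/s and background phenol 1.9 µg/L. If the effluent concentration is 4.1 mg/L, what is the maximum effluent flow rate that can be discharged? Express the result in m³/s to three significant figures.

0.0424 m³/s

1.9 µg/L = 0.0019 mg/L.
Mass balance at complete mixing: C_std·(Q_w + Q_r) = Q_w·C_e + Q_r·C_b.
Rearranging, Q_w = Q_r·(C_std − C_b)/(C_e − C_std) = 0.688·(0.24 − 0.0019) / (4.1 − 0.24) = 0.04244 m³/s.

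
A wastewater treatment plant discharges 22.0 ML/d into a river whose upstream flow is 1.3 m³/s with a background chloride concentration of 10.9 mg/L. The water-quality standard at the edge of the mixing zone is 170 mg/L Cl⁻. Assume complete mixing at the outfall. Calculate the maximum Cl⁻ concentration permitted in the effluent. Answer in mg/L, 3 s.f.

982 mg/L

22.0 ML/d = 0.2546 m³/s.
Mass balance: 170·1.555 = 0.2546·Cₑ + 1.3·10.9.
Cₑ = (264.3 − 14.17) / 0.2546 = 982.3 mg/L.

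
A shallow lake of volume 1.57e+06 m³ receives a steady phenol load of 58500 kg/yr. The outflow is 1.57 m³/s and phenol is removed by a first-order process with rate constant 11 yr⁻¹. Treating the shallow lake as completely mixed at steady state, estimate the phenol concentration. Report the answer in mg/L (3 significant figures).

Outflow Q = 1.57 m³/s × 3.156e+07 s/yr = 4.955e+07 m³/yr.
Steady-state CSTR mass balance: W = Q·C + k·V·C, so C = W/(Q + kV).
Q + kV = 4.955e+07 + 11·1.57e+06 = 6.682e+07 m³/yr.
C = 58500/6.682e+07 = 0.0008755 kg/m³ = 0.8755 mg/L.

0.876 mg/L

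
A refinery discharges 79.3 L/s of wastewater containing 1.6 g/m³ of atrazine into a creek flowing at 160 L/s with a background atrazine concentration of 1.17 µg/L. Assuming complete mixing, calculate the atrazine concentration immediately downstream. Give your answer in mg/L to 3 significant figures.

0.531 mg/L

79.3 L/s = 0.0793 m³/s.
160 L/s = 0.16 m³/s.
1.17 µg/L = 0.00117 mg/L.
Flow-weighted mixing gives C = (0.0793·1.6 + 0.16·0.00117) / (0.0793 + 0.16) = 0.1271/0.2393 = 0.531 mg/L.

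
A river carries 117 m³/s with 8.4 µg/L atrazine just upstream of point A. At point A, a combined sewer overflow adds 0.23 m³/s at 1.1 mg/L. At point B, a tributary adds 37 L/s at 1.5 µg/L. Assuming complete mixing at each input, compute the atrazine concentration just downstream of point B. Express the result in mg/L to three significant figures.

0.0105 mg/L

8.4 µg/L = 0.0084 mg/L.
After input A: C = (117·0.0084 + 0.23·1.1) / 117.2 = 0.01054 mg/L.
37 L/s = 0.037 m³/s.
1.5 µg/L = 0.0015 mg/L.
After input B: C = (117.2·0.01054 + 0.037·0.0015) / 117.3 = 0.01054 mg/L.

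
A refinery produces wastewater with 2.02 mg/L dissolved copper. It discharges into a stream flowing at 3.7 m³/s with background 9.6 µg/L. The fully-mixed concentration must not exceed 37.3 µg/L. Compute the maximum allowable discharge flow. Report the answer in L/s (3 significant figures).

51.7 L/s

9.6 µg/L = 0.0096 mg/L.
37.3 µg/L = 0.0373 mg/L.
Mass balance at complete mixing: C_std·(Q_w + Q_r) = Q_w·C_e + Q_r·C_b.
Rearranging, Q_w = Q_r·(C_std − C_b)/(C_e − C_std) = 3.7·(0.0373 − 0.0096) / (2.02 − 0.0373) = 0.05169 m³/s.
= 51.69 L/s.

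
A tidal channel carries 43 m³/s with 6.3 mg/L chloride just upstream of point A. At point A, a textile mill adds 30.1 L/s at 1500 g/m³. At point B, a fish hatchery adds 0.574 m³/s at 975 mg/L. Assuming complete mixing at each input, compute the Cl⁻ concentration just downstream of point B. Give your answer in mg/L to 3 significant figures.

30.1 L/s = 0.0301 m³/s.
After input A: C = (43·6.3 + 0.0301·1500) / 43.03 = 7.345 mg/L.
After input B: C = (43.03·7.345 + 0.574·975) / 43.6 = 20.08 mg/L.

20.1 mg/L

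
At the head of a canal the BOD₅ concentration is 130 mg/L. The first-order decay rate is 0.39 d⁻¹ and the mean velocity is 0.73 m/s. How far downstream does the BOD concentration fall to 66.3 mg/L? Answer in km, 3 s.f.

From C = C₀·e^(−kt), t = ln(C₀/C)/k = ln(130/66.3)/0.39 = 0.6733/0.39 = 1.727 d.
Distance = v·t = 0.73 m/s × 1.492e+05 s = 1.089e+05 m = 108.9 km.

109 km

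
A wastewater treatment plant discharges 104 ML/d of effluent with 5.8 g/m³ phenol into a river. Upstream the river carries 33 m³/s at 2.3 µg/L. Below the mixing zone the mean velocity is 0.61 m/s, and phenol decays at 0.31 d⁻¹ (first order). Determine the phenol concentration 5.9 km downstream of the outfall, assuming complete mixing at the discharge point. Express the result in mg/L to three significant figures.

104 ML/d = 1.204 m³/s.
2.3 µg/L = 0.0023 mg/L.
After complete mixing, C₀ = (1.204·5.8 + 33·0.0023) / 34.2 = 0.2063 mg/L.
Travel time t = 5900 m / 0.61 m/s = 9672 s = 0.1119 d.
C = 0.2063·exp(−0.31·0.1119) = 0.2063·0.9659 = 0.1993 mg/L.

0.199 mg/L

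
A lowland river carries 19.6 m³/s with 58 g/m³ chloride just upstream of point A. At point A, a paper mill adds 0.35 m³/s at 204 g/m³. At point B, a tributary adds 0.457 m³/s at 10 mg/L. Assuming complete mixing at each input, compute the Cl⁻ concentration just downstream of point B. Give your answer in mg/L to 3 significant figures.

59.4 mg/L

After input A: C = (19.6·58 + 0.35·204) / 19.95 = 60.56 mg/L.
After input B: C = (19.95·60.56 + 0.457·10) / 20.41 = 59.43 mg/L.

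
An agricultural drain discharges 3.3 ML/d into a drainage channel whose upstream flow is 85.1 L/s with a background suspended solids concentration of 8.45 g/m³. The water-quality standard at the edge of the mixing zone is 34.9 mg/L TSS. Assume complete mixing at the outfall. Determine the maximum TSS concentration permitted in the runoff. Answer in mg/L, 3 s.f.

93.8 mg/L

3.3 ML/d = 0.03819 m³/s.
85.1 L/s = 0.0851 m³/s.
Mass balance: 34.9·0.1233 = 0.03819·Cₑ + 0.0851·8.45.
Cₑ = (4.303 − 0.7191) / 0.03819 = 93.83 mg/L.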